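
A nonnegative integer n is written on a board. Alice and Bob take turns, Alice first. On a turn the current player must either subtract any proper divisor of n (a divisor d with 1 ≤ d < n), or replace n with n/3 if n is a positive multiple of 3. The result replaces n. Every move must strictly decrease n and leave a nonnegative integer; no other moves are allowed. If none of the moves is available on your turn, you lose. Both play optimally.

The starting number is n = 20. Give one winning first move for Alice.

Move to 15.

Compute win/loss labels from the base case upward. A position with no move is L. Any other position is W if it can reach an L in one move, else L.
n=0: no move → L
n=1: no move → L
n=2: reaches L-position 1 → W
n=3: reaches L-position 1 → W
n=4: only reaches 2(W), 3(W), all W → L
n=5: reaches L-position 4 → W
n=6: reaches L-position 4 → W
n=7: only reaches 6(W), which is W → L
n=8: reaches L-position 4 → W
n=9: only reaches 3(W), 6(W), 8(W), all W → L
n=10: reaches L-position 9 → W
n=11: only reaches 10(W), which is W → L
n=12: reaches L-position 4 → W
n=13: only reaches 12(W), which is W → L
n=14: reaches L-position 7 → W
n=15: only reaches 5(W), 10(W), 12(W), 14(W), all W → L
n=16: reaches L-position 15 → W
n=17: only reaches 16(W), which is W → L
n=18: reaches L-position 9 → W
n=19: only reaches 18(W), which is W → L
n=20: reaches L-position 15 → W
From 20, the L positions reachable in one move are: 15, 19. Any move reaching one of these is winning.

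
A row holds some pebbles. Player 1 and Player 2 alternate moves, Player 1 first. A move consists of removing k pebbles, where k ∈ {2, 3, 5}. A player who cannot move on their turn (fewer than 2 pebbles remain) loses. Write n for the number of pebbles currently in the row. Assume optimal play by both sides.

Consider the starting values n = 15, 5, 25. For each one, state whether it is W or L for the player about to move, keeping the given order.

Use the standard recursion: the mover loses at a terminal position; elsewhere, the mover wins exactly when some move hands the opponent an L position.
n=0: no move → L
n=1: no move → L
n=2: reaches L-position 0 → W
n=3: reaches L-position 1 → W
n=4: reaches L-position 1 → W
n=5: reaches L-position 0 → W
n=6: reaches L-position 1 → W
n=7: only reaches 5(W), 4(W), 2(W), all W → L
n=8: only reaches 6(W), 5(W), 3(W), all W → L
n=9: reaches L-position 7 → W
n=10: reaches L-position 8 → W
n=11: reaches L-position 8 → W
n=12: reaches L-position 7 → W
n=13: reaches L-position 8 → W
n=14: only reaches 12(W), 11(W), 9(W), all W → L
n=15: only reaches 13(W), 12(W), 10(W), all W → L
n=16: reaches L-position 14 → W
n=17: reaches L-position 15 → W
n=18: reaches L-position 15 → W
n=19: reaches L-position 14 → W
n=20: reaches L-position 15 → W
n=21: only reaches 19(W), 18(W), 16(W), all W → L
n=22: only reaches 20(W), 19(W), 17(W), all W → L
n=23: reaches L-position 21 → W
n=24: reaches L-position 22 → W
n=25: reaches L-position 22 → W

15: L, 5: W, 25: W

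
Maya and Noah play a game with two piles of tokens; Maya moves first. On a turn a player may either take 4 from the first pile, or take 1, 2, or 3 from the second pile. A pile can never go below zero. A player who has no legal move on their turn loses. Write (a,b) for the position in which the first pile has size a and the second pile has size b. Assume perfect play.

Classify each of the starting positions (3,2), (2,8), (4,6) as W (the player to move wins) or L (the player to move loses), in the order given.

(3,2): W, (2,8): L, (4,6): W

Use the standard recursion: the mover loses at a terminal position; elsewhere, the mover wins exactly when some move hands the opponent an L position.
No move ever increases a pile, so every position that can arise here has a ≤ 4 and b ≤ 8; it is enough to label the cells with 0 ≤ a ≤ 4 and 0 ≤ b ≤ 8.
Every move lowers a or b (never raises either), so fill the grid row by row in increasing a, and left to right within a row: each cell's successors are then already labelled.
      b=0  b=1  b=2  b=3  b=4  b=5  b=6  b=7  b=8
a=0:    L    W    W    W    L    W    W    W    L
a=1:    L    W    W    W    L    W    W    W    L
a=2:    L    W    W    W    L    W    W    W    L
a=3:    L    W    W    W    L    W    W    W    L
a=4:    W    L    W    W    W    L    W    W    W
Cells with no legal move (terminal, hence L): (0,0), (1,0), (2,0), (3,0).
The remaining L cells, each justified by listing all of its moves:
(0,4): only reaches (0,3)(W), (0,2)(W), (0,1)(W), all W → L
(0,8): only reaches (0,7)(W), (0,6)(W), (0,5)(W), all W → L
(1,4): only reaches (1,3)(W), (1,2)(W), (1,1)(W), all W → L
(1,8): only reaches (1,7)(W), (1,6)(W), (1,5)(W), all W → L
(2,4): only reaches (2,3)(W), (2,2)(W), (2,1)(W), all W → L
(2,8): only reaches (2,7)(W), (2,6)(W), (2,5)(W), all W → L
(3,4): only reaches (3,3)(W), (3,2)(W), (3,1)(W), all W → L
(3,8): only reaches (3,7)(W), (3,6)(W), (3,5)(W), all W → L
(4,1): only reaches (0,1)(W), (4,0)(W), all W → L
(4,5): only reaches (0,5)(W), (4,4)(W), (4,3)(W), (4,2)(W), all W → L
Every other cell has at least one move into one of the L cells above, so it is W.
(3,2): the move to (3,0) reaches an L cell, so W
(2,8): one of the L cells justified above, so L
(4,6): the move to (4,5) reaches an L cell, so W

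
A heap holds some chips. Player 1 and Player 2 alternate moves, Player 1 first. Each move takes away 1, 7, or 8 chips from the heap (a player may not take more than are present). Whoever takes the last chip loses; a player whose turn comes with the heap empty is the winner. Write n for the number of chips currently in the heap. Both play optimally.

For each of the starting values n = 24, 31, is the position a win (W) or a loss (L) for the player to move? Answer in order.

24: W, 31: L

Build the W/L table. Terminal = W. A non-terminal position is W if it has a move to some L; otherwise it is L.
n=0: no move; the opponent has just taken the last chip and therefore loses → W
n=1: only reaches 0(W), which is W → L
n=2: reaches L-position 1 → W
n=3: only reaches 2(W), which is W → L
n=4: reaches L-position 3 → W
n=5: only reaches 4(W), which is W → L
n=6: reaches L-position 5 → W
n=7: only reaches 6(W), 0(W), all W → L
n=8: reaches L-position 7 → W
n=9: reaches L-position 1 → W
n=10: reaches L-position 3 → W
n=11: reaches L-position 3 → W
n=12: reaches L-position 5 → W
n=13: reaches L-position 5 → W
n=14: reaches L-position 7 → W
n=15: reaches L-position 7 → W
n=16: only reaches 15(W), 9(W), 8(W), all W → L
n=17: reaches L-position 16 → W
n=18: only reaches 17(W), 11(W), 10(W), all W → L
n=19: reaches L-position 18 → W
n=20: only reaches 19(W), 13(W), 12(W), all W → L
n=21: reaches L-position 20 → W
n=22: only reaches 21(W), 15(W), 14(W), all W → L
n=23: reaches L-position 22 → W
n=24: reaches L-position 16 → W
n=25: reaches L-position 18 → W
n=26: reaches L-position 18 → W
n=27: reaches L-position 20 → W
n=28: reaches L-position 20 → W
n=29: reaches L-position 22 → W
n=30: reaches L-position 22 → W
n=31: only reaches 30(W), 24(W), 23(W), all W → L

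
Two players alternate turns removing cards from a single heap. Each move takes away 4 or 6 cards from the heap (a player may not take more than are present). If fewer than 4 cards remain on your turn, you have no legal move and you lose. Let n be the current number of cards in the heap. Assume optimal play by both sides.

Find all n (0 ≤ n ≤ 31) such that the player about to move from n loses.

0, 1, 2, 3, 10, 11, 12, 13, 20, 21, 22, 23, 30, 31

Compute win/loss labels from the base case upward. A position with no move is L. Any other position is W if it can reach an L in one move, else L.
n=0: no move → L
n=1: no move → L
n=2: no move → L
n=3: no move → L
n=4: W (go to 0, an L position)
n=5: W (go to 1, an L position)
n=6: W (go to 2, an L position)
n=7: W (go to 3, an L position)
n=8: W (go to 2, an L position)
n=9: W (go to 3, an L position)
n=10: L (options 6(W), 4(W) are all W)
n=11: L (options 7(W), 5(W) are all W)
n=12: L (options 8(W), 6(W) are all W)
n=13: L (options 9(W), 7(W) are all W)
n=14: W (go to 10, an L position)
n=15: W (go to 11, an L position)
n=16: W (go to 12, an L position)
n=17: W (go to 13, an L position)
n=18: W (go to 12, an L position)
n=19: W (go to 13, an L position)
n=20: L (options 16(W), 14(W) are all W)
n=21: L (options 17(W), 15(W) are all W)
n=22: L (options 18(W), 16(W) are all W)
n=23: L (options 19(W), 17(W) are all W)
n=24: W (go to 20, an L position)
n=25: W (go to 21, an L position)
n=26: W (go to 22, an L position)
n=27: W (go to 23, an L position)
n=28: W (go to 22, an L position)
n=29: W (go to 23, an L position)
n=30: L (options 26(W), 24(W) are all W)
n=31: L (options 27(W), 25(W) are all W)
Reading off the rows marked L gives the requested list; there are 14 such values of n.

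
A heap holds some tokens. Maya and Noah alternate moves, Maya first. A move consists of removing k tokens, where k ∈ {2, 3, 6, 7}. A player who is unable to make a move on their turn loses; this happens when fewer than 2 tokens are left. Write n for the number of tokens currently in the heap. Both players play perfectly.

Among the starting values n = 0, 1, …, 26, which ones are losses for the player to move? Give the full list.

0, 1, 5, 9, 10, 14, 18, 19, 23

Label each position W (a win for the player to move) or L (a loss). A position with no legal move is L; any other position is W exactly when some move reaches an L, and L when every move reaches a W.
n=0: no move → L
n=1: no move → L
n=2: can move to 0, which is L ⇒ W
n=3: can move to 1, which is L ⇒ W
n=4: can move to 1, which is L ⇒ W
n=5: moves to 3(W), 2(W); every one is W ⇒ L
n=6: can move to 0, which is L ⇒ W
n=7: can move to 5, which is L ⇒ W
n=8: can move to 5, which is L ⇒ W
n=9: moves to 7(W), 6(W), 3(W), 2(W); every one is W ⇒ L
n=10: moves to 8(W), 7(W), 4(W), 3(W); every one is W ⇒ L
n=11: can move to 9, which is L ⇒ W
n=12: can move to 10, which is L ⇒ W
n=13: can move to 10, which is L ⇒ W
n=14: moves to 12(W), 11(W), 8(W), 7(W); every one is W ⇒ L
n=15: can move to 9, which is L ⇒ W
n=16: can move to 14, which is L ⇒ W
n=17: can move to 14, which is L ⇒ W
n=18: moves to 16(W), 15(W), 12(W), 11(W); every one is W ⇒ L
n=19: moves to 17(W), 16(W), 13(W), 12(W); every one is W ⇒ L
n=20: can move to 18, which is L ⇒ W
n=21: can move to 19, which is L ⇒ W
n=22: can move to 19, which is L ⇒ W
n=23: moves to 21(W), 20(W), 17(W), 16(W); every one is W ⇒ L
n=24: can move to 18, which is L ⇒ W
n=25: can move to 23, which is L ⇒ W
n=26: can move to 23, which is L ⇒ W
Reading off the rows marked L gives the requested list; there are 9 such values of n.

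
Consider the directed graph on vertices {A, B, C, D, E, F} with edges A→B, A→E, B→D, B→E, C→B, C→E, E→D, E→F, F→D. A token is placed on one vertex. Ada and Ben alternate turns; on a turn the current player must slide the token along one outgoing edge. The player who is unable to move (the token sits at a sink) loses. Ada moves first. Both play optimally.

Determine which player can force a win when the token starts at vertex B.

Ada wins.

Label each position W (a win for the player to move) or L (a loss). A position with no legal move is L; any other position is W exactly when some move reaches an L, and L when every move reaches a W.
Every edge goes from a vertex to one that appears earlier in the order D, F, E, B, A, C, so processing vertices in that order labels each vertex after all of its successors.
D: no outgoing edge → L
F: W (go to D, an L position)
E: W (go to D, an L position)
B: W (go to D, an L position)
A: L (options B(W), E(W) are all W)
C: L (options B(W), E(W) are all W)
The starting position B is W: Ada should move to D, handing over an L position.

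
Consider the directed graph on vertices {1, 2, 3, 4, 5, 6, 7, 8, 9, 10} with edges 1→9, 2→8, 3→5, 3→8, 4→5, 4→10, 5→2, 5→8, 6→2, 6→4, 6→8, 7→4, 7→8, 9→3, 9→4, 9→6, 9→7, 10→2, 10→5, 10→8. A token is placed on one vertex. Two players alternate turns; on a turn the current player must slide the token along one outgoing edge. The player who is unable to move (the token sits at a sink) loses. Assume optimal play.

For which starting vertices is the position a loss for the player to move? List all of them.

Work bottom-up. With no move the player to move loses. Otherwise the position is W if at least one move leads to an L position for the opponent, and L if every move leads to a W.
Every edge goes from a vertex to one that appears earlier in the order 8, 2, 5, 10, 4, 6, 7, 3, 9, 1, so processing vertices in that order labels each vertex after all of its successors.
8: no outgoing edge → L
2: →8(L), so W
5: →8(L), so W
10: →8(L), so W
4: →10(W), 5(W) — all W, so L
6: →4(L), so W
7: →4(L), so W
3: →8(L), so W
9: →4(L), so W
1: →9(W) only, which is W, so L
The losing starting vertices are exactly the entries labelled L in this table (3 of them).

1, 4, 8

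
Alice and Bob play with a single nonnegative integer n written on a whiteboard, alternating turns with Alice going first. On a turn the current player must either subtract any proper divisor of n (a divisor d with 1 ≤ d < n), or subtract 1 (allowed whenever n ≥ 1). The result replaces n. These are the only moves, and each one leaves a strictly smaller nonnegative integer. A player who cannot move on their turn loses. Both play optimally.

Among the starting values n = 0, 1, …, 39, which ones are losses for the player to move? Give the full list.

Use the standard recursion: the mover loses at a terminal position; elsewhere, the mover wins exactly when some move hands the opponent an L position.
n=0: no move → L
n=1: reaches L-position 0 → W
n=2: only reaches 1(W), which is W → L
n=3: reaches L-position 2 → W
n=4: reaches L-position 2 → W
n=5: only reaches 4(W), which is W → L
n=6: reaches L-position 5 → W
n=7: only reaches 6(W), which is W → L
n=8: reaches L-position 7 → W
n=9: only reaches 6(W), 8(W), all W → L
n=10: reaches L-position 5 → W
n=11: only reaches 10(W), which is W → L
n=12: reaches L-position 9 → W
n=13: only reaches 12(W), which is W → L
n=14: reaches L-position 7 → W
n=15: only reaches 10(W), 12(W), 14(W), all W → L
n=16: reaches L-position 15 → W
n=17: only reaches 16(W), which is W → L
n=18: reaches L-position 9 → W
n=19: only reaches 18(W), which is W → L
n=20: reaches L-position 15 → W
n=21: only reaches 14(W), 18(W), 20(W), all W → L
n=22: reaches L-position 11 → W
n=23: only reaches 22(W), which is W → L
n=24: reaches L-position 21 → W
n=25: only reaches 20(W), 24(W), all W → L
n=26: reaches L-position 13 → W
n=27: only reaches 18(W), 24(W), 26(W), all W → L
n=28: reaches L-position 21 → W
n=29: only reaches 28(W), which is W → L
n=30: reaches L-position 15 → W
n=31: only reaches 30(W), which is W → L
n=32: reaches L-position 31 → W
n=33: only reaches 22(W), 30(W), 32(W), all W → L
n=34: reaches L-position 17 → W
n=35: only reaches 28(W), 30(W), 34(W), all W → L
n=36: reaches L-position 27 → W
n=37: only reaches 36(W), which is W → L
n=38: reaches L-position 19 → W
n=39: only reaches 26(W), 36(W), 38(W), all W → L
Reading off the rows marked L gives the requested list; there are 20 such values of n.

0, 2, 5, 7, 9, 11, 13, 15, 17, 19, 21, 23, 25, 27, 29, 31, 33, 35, 37, 39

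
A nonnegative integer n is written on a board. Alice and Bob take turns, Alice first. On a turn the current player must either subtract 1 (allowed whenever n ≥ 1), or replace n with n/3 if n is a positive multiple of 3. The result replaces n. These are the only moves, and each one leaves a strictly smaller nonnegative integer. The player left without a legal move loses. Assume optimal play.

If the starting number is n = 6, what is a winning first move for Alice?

Move to 2.

Label each position W (a win for the player to move) or L (a loss). A position with no legal move is L; any other position is W exactly when some move reaches an L, and L when every move reaches a W.
n=0: no move → L
n=1: →0(L), so W
n=2: →1(W) only, which is W, so L
n=3: →2(L), so W
n=4: →3(W) only, which is W, so L
n=5: →4(L), so W
n=6: →2(L), so W
From 6, the L positions reachable in one move are: 2.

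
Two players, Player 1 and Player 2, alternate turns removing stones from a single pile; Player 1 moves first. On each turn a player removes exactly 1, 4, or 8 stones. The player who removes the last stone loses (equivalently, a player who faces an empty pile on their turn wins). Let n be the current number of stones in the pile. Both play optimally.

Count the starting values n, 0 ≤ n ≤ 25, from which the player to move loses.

9

Classify positions by backward induction: terminal positions (no move available) are W. From any other position, the mover wins iff some move reaches an L.
n=0: no move; the opponent has just taken the last stone and therefore loses → W
n=1: L (sole option 0(W) is W)
n=2: W (go to 1, an L position)
n=3: L (sole option 2(W) is W)
n=4: W (go to 3, an L position)
n=5: W (go to 1, an L position)
n=6: L (options 5(W), 2(W) are all W)
n=7: W (go to 6, an L position)
n=8: L (options 7(W), 4(W), 0(W) are all W)
n=9: W (go to 8, an L position)
n=10: W (go to 6, an L position)
n=11: W (go to 3, an L position)
n=12: W (go to 8, an L position)
n=13: L (options 12(W), 9(W), 5(W) are all W)
n=14: W (go to 13, an L position)
n=15: L (options 14(W), 11(W), 7(W) are all W)
n=16: W (go to 15, an L position)
n=17: W (go to 13, an L position)
n=18: L (options 17(W), 14(W), 10(W) are all W)
n=19: W (go to 18, an L position)
n=20: L (options 19(W), 16(W), 12(W) are all W)
n=21: W (go to 20, an L position)
n=22: W (go to 18, an L position)
n=23: W (go to 15, an L position)
n=24: W (go to 20, an L position)
n=25: L (options 24(W), 21(W), 17(W) are all W)
L entries with 0 ≤ n ≤ 25: n = 1, 3, 6, 8, 13, 15, 18, 20, 25; that makes 9.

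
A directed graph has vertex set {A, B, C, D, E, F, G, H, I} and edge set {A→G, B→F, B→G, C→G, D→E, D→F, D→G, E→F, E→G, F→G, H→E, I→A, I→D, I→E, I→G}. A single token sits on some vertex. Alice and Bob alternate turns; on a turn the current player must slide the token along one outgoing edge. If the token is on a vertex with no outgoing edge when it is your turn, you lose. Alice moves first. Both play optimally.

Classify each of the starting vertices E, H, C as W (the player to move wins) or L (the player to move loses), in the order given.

Build the W/L table. Terminal = L. A non-terminal position is W if it has a move to some L; otherwise it is L.
Every edge goes from a vertex to one that appears earlier in the order G, F, E, D, A, B, C, I, H, so processing vertices in that order labels each vertex after all of its successors.
G: no outgoing edge → L
F: reaches L-position G → W
E: reaches L-position G → W
D: reaches L-position G → W
A: reaches L-position G → W
B: reaches L-position G → W
C: reaches L-position G → W
I: reaches L-position G → W
H: only reaches E(W), which is W → L

E: W, H: L, C: W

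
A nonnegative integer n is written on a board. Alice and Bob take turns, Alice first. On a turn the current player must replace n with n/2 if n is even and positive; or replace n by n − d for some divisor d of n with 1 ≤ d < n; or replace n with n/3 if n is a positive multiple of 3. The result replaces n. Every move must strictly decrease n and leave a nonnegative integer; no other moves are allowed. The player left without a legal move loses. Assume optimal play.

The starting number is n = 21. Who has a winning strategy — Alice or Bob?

Label each position W (a win for the player to move) or L (a loss). A position with no legal move is L; any other position is W exactly when some move reaches an L, and L when every move reaches a W.
n=0: no move → L
n=1: no move → L
n=2: →1(L), so W
n=3: →1(L), so W
n=4: →2(W), 3(W) — all W, so L
n=5: →4(L), so W
n=6: →4(L), so W
n=7: →6(W) only, which is W, so L
n=8: →4(L), so W
n=9: →3(W), 6(W), 8(W) — all W, so L
n=10: →9(L), so W
n=11: →10(W) only, which is W, so L
n=12: →4(L), so W
n=13: →12(W) only, which is W, so L
n=14: →7(L), so W
n=15: →5(W), 10(W), 12(W), 14(W) — all W, so L
n=16: →15(L), so W
n=17: →16(W) only, which is W, so L
n=18: →9(L), so W
n=19: →18(W) only, which is W, so L
n=20: →15(L), so W
n=21: →7(L), so W
From 21 Alice can move to 7, reaching an L position.

Alice wins.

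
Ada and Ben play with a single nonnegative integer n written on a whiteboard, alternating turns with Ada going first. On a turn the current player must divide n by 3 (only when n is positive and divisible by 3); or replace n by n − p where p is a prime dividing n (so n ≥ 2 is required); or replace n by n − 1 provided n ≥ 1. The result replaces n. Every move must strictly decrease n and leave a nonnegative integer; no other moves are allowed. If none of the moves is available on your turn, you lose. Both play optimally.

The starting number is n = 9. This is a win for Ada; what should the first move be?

Work bottom-up. With no move the player to move loses. Otherwise the position is W if at least one move leads to an L position for the opponent, and L if every move leads to a W.
n=0: no move → L
n=1: W (go to 0, an L position)
n=2: W (go to 0, an L position)
n=3: W (go to 0, an L position)
n=4: L (options 2(W), 3(W) are all W)
n=5: W (go to 0, an L position)
n=6: W (go to 4, an L position)
n=7: W (go to 0, an L position)
n=8: L (options 6(W), 7(W) are all W)
n=9: W (go to 8, an L position)
From 9, the L positions reachable in one move are: 8.

Move to 8.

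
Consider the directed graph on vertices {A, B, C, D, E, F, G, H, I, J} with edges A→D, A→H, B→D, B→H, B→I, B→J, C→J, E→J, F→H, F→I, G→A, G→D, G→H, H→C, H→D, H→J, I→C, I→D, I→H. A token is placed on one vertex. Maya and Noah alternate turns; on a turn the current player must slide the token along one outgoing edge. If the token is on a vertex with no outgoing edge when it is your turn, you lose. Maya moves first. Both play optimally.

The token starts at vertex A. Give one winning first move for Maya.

Build the W/L table. Terminal = L. A non-terminal position is W if it has a move to some L; otherwise it is L.
Every edge goes from a vertex to one that appears earlier in the order J, D, C, H, I, A, G, B, F, E, so processing vertices in that order labels each vertex after all of its successors.
J: no outgoing edge → L
D: no outgoing edge → L
C: W (go to J, an L position)
H: W (go to D, an L position)
I: W (go to D, an L position)
A: W (go to D, an L position)
G: W (go to D, an L position)
B: W (go to D, an L position)
F: L (options I(W), H(W) are all W)
E: W (go to J, an L position)
From A, the L positions reachable in one move are: D.

Move to D.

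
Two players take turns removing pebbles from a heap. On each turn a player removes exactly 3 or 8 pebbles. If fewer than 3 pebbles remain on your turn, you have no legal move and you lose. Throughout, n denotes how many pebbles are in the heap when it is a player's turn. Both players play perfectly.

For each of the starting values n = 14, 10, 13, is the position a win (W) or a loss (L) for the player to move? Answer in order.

14: W, 10: W, 13: L

Build the W/L table. Terminal = L. A non-terminal position is W if it has a move to some L; otherwise it is L.
n=0: no move → L
n=1: no move → L
n=2: no move → L
n=3: can move to 0, which is L ⇒ W
n=4: can move to 1, which is L ⇒ W
n=5: can move to 2, which is L ⇒ W
n=6: the only move is to 3(W), a W ⇒ L
n=7: the only move is to 4(W), a W ⇒ L
n=8: can move to 0, which is L ⇒ W
n=9: can move to 6, which is L ⇒ W
n=10: can move to 7, which is L ⇒ W
n=11: moves to 8(W), 3(W); every one is W ⇒ L
n=12: moves to 9(W), 4(W); every one is W ⇒ L
n=13: moves to 10(W), 5(W); every one is W ⇒ L
n=14: can move to 11, which is L ⇒ W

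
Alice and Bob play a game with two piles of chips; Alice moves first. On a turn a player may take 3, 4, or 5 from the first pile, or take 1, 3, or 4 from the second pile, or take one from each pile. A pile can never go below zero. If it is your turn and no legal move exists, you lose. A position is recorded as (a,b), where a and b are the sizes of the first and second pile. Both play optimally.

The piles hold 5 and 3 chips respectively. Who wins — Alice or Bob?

Bob wins.

Positions with no move are L. A position that does have a move is losing for the player to move precisely when every available move leads to a winning position for the opponent. Fill in the labels:
No move ever increases a pile, so every position that can arise here has a ≤ 5 and b ≤ 3; it is enough to label the cells with 0 ≤ a ≤ 5 and 0 ≤ b ≤ 3.
Every move lowers a or b (never raises either), so fill the grid row by row in increasing a, and left to right within a row: each cell's successors are then already labelled.
      b=0  b=1  b=2  b=3
a=0:    L    W    L    W
a=1:    L    W    L    W
a=2:    L    W    L    W
a=3:    W    W    W    W
a=4:    W    L    W    L
a=5:    W    L    W    L
Cells with no legal move (terminal, hence L): (0,0), (1,0), (2,0).
The remaining L cells, each justified by listing all of its moves:
(0,2): only reaches (0,1)(W), which is W → L
(1,2): only reaches (1,1)(W), (0,1)(W), all W → L
(2,2): only reaches (2,1)(W), (1,1)(W), all W → L
(4,1): only reaches (1,1)(W), (0,1)(W), (4,0)(W), (3,0)(W), all W → L
(4,3): only reaches (1,3)(W), (0,3)(W), (4,2)(W), (4,0)(W), (3,2)(W), all W → L
(5,1): only reaches (2,1)(W), (1,1)(W), (0,1)(W), (5,0)(W), (4,0)(W), all W → L
(5,3): only reaches (2,3)(W), (1,3)(W), (0,3)(W), (5,2)(W), (5,0)(W), (4,2)(W), all W → L
Every other cell has at least one move into one of the L cells above, so it is W.
The starting position (5,3) is L: whatever Alice does, the opponent receives a W position.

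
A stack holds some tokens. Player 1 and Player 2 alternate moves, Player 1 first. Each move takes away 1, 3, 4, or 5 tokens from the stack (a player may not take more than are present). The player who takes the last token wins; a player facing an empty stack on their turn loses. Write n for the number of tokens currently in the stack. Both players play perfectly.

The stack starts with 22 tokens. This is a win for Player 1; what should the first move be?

Classify positions by backward induction: terminal positions (no move available) are L. From any other position, the mover wins iff some move reaches an L.
n=0: no move → L
n=1: can move to 0, which is L ⇒ W
n=2: the only move is to 1(W), a W ⇒ L
n=3: can move to 2, which is L ⇒ W
n=4: can move to 0, which is L ⇒ W
n=5: can move to 2, which is L ⇒ W
n=6: can move to 2, which is L ⇒ W
n=7: can move to 2, which is L ⇒ W
n=8: moves to 7(W), 5(W), 4(W), 3(W); every one is W ⇒ L
n=9: can move to 8, which is L ⇒ W
n=10: moves to 9(W), 7(W), 6(W), 5(W); every one is W ⇒ L
n=11: can move to 10, which is L ⇒ W
n=12: can move to 8, which is L ⇒ W
n=13: can move to 10, which is L ⇒ W
n=14: can move to 10, which is L ⇒ W
n=15: can move to 10, which is L ⇒ W
n=16: moves to 15(W), 13(W), 12(W), 11(W); every one is W ⇒ L
n=17: can move to 16, which is L ⇒ W
n=18: moves to 17(W), 15(W), 14(W), 13(W); every one is W ⇒ L
n=19: can move to 18, which is L ⇒ W
n=20: can move to 16, which is L ⇒ W
n=21: can move to 18, which is L ⇒ W
n=22: can move to 18, which is L ⇒ W
From 22, the L positions reachable in one move are: 18.

Remove 4, leaving 18.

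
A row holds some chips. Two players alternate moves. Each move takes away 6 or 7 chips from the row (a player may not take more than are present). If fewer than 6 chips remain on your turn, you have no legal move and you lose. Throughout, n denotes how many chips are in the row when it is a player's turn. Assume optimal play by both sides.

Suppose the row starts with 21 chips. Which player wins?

Work bottom-up. With no move the player to move loses. Otherwise the position is W if at least one move leads to an L position for the opponent, and L if every move leads to a W.
n=0: no move → L
n=1: no move → L
n=2: no move → L
n=3: no move → L
n=4: no move → L
n=5: no move → L
n=6: W (go to 0, an L position)
n=7: W (go to 1, an L position)
n=8: W (go to 2, an L position)
n=9: W (go to 3, an L position)
n=10: W (go to 4, an L position)
n=11: W (go to 5, an L position)
n=12: W (go to 5, an L position)
n=13: L (options 7(W), 6(W) are all W)
n=14: L (options 8(W), 7(W) are all W)
n=15: L (options 9(W), 8(W) are all W)
n=16: L (options 10(W), 9(W) are all W)
n=17: L (options 11(W), 10(W) are all W)
n=18: L (options 12(W), 11(W) are all W)
n=19: W (go to 13, an L position)
n=20: W (go to 14, an L position)
n=21: W (go to 15, an L position)
The starting position 21 is W: the player to move should remove 6, leaving 15, handing over an L position.

The first player wins.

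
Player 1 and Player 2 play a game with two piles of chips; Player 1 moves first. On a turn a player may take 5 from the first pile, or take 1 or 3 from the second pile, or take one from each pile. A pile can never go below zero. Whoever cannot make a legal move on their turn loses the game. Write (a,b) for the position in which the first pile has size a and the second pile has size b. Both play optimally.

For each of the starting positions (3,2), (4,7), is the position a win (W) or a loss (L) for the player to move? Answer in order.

(3,2): L, (4,7): W

Classify positions by backward induction: terminal positions (no move available) are L. From any other position, the mover wins iff some move reaches an L.
No move ever increases a pile, so every position that can arise here has a ≤ 4 and b ≤ 7; it is enough to label the cells with 0 ≤ a ≤ 4 and 0 ≤ b ≤ 7.
Every move lowers a or b (never raises either), so fill the grid row by row in increasing a, and left to right within a row: each cell's successors are then already labelled.
      b=0  b=1  b=2  b=3  b=4  b=5  b=6  b=7
a=0:    L    W    L    W    L    W    L    W
a=1:    L    W    L    W    L    W    L    W
a=2:    L    W    L    W    L    W    L    W
a=3:    L    W    L    W    L    W    L    W
a=4:    L    W    L    W    L    W    L    W
Cells with no legal move (terminal, hence L): (0,0), (1,0), (2,0), (3,0), (4,0).
The remaining L cells, each justified by listing all of its moves:
(0,2): only reaches (0,1)(W), which is W → L
(0,4): only reaches (0,3)(W), (0,1)(W), all W → L
(0,6): only reaches (0,5)(W), (0,3)(W), all W → L
(1,2): only reaches (1,1)(W), (0,1)(W), all W → L
(1,4): only reaches (1,3)(W), (1,1)(W), (0,3)(W), all W → L
(1,6): only reaches (1,5)(W), (1,3)(W), (0,5)(W), all W → L
(2,2): only reaches (2,1)(W), (1,1)(W), all W → L
(2,4): only reaches (2,3)(W), (2,1)(W), (1,3)(W), all W → L
(2,6): only reaches (2,5)(W), (2,3)(W), (1,5)(W), all W → L
(3,2): only reaches (3,1)(W), (2,1)(W), all W → L
(3,4): only reaches (3,3)(W), (3,1)(W), (2,3)(W), all W → L
(3,6): only reaches (3,5)(W), (3,3)(W), (2,5)(W), all W → L
(4,2): only reaches (4,1)(W), (3,1)(W), all W → L
(4,4): only reaches (4,3)(W), (4,1)(W), (3,3)(W), all W → L
(4,6): only reaches (4,5)(W), (4,3)(W), (3,5)(W), all W → L
Every other cell has at least one move into one of the L cells above, so it is W.
(3,2): one of the L cells justified above, so L
(4,7): the move to (4,6) reaches an L cell, so W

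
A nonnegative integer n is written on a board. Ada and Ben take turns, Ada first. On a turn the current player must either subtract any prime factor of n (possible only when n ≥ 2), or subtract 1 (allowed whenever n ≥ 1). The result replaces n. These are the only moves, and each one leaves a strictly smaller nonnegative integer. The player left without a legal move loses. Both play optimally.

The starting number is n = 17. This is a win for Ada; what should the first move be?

Move to 0.

Positions with no move are L. A position that does have a move is losing for the player to move precisely when every available move leads to a winning position for the opponent. Fill in the labels:
n=0: no move → L
n=1: can move to 0, which is L ⇒ W
n=2: can move to 0, which is L ⇒ W
n=3: can move to 0, which is L ⇒ W
n=4: moves to 2(W), 3(W); every one is W ⇒ L
n=5: can move to 0, which is L ⇒ W
n=6: can move to 4, which is L ⇒ W
n=7: can move to 0, which is L ⇒ W
n=8: moves to 6(W), 7(W); every one is W ⇒ L
n=9: can move to 8, which is L ⇒ W
n=10: can move to 8, which is L ⇒ W
n=11: can move to 0, which is L ⇒ W
n=12: moves to 9(W), 10(W), 11(W); every one is W ⇒ L
n=13: can move to 0, which is L ⇒ W
n=14: can move to 12, which is L ⇒ W
n=15: can move to 12, which is L ⇒ W
n=16: moves to 14(W), 15(W); every one is W ⇒ L
n=17: can move to 0, which is L ⇒ W
From 17, the L positions reachable in one move are: 0, 16. Any move reaching one of these is winning.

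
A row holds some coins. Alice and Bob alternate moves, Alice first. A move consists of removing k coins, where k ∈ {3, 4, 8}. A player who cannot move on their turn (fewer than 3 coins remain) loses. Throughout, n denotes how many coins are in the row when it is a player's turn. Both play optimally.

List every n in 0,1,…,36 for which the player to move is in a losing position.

Label each position W (a win for the player to move) or L (a loss). A position with no legal move is L; any other position is W exactly when some move reaches an L, and L when every move reaches a W.
n=0: no move → L
n=1: no move → L
n=2: no move → L
n=3: W (go to 0, an L position)
n=4: W (go to 1, an L position)
n=5: W (go to 2, an L position)
n=6: W (go to 2, an L position)
n=7: L (options 4(W), 3(W) are all W)
n=8: W (go to 0, an L position)
n=9: W (go to 1, an L position)
n=10: W (go to 7, an L position)
n=11: W (go to 7, an L position)
n=12: L (options 9(W), 8(W), 4(W) are all W)
n=13: L (options 10(W), 9(W), 5(W) are all W)
n=14: L (options 11(W), 10(W), 6(W) are all W)
n=15: W (go to 12, an L position)
n=16: W (go to 13, an L position)
n=17: W (go to 14, an L position)
n=18: W (go to 14, an L position)
n=19: L (options 16(W), 15(W), 11(W) are all W)
n=20: W (go to 12, an L position)
n=21: W (go to 13, an L position)
n=22: W (go to 19, an L position)
n=23: W (go to 19, an L position)
n=24: L (options 21(W), 20(W), 16(W) are all W)
n=25: L (options 22(W), 21(W), 17(W) are all W)
n=26: L (options 23(W), 22(W), 18(W) are all W)
n=27: W (go to 24, an L position)
n=28: W (go to 25, an L position)
n=29: W (go to 26, an L position)
n=30: W (go to 26, an L position)
n=31: L (options 28(W), 27(W), 23(W) are all W)
n=32: W (go to 24, an L position)
n=33: W (go to 25, an L position)
n=34: W (go to 31, an L position)
n=35: W (go to 31, an L position)
n=36: L (options 33(W), 32(W), 28(W) are all W)
The losing starting values of n are exactly the entries labelled L in this table (13 of them).

0, 1, 2, 7, 12, 13, 14, 19, 24, 25, 26, 31, 36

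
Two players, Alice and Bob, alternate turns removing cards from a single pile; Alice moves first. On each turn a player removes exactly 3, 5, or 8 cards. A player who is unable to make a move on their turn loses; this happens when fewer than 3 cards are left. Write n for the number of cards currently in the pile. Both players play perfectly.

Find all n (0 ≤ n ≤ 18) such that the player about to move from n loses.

Classify positions by backward induction: terminal positions (no move available) are L. From any other position, the mover wins iff some move reaches an L.
n=0: no move → L
n=1: no move → L
n=2: no move → L
n=3: reaches L-position 0 → W
n=4: reaches L-position 1 → W
n=5: reaches L-position 2 → W
n=6: reaches L-position 1 → W
n=7: reaches L-position 2 → W
n=8: reaches L-position 0 → W
n=9: reaches L-position 1 → W
n=10: reaches L-position 2 → W
n=11: only reaches 8(W), 6(W), 3(W), all W → L
n=12: only reaches 9(W), 7(W), 4(W), all W → L
n=13: only reaches 10(W), 8(W), 5(W), all W → L
n=14: reaches L-position 11 → W
n=15: reaches L-position 12 → W
n=16: reaches L-position 13 → W
n=17: reaches L-position 12 → W
n=18: reaches L-position 13 → W
Reading off the rows marked L gives the requested list; there are 6 such values of n.

0, 1, 2, 11, 12, 13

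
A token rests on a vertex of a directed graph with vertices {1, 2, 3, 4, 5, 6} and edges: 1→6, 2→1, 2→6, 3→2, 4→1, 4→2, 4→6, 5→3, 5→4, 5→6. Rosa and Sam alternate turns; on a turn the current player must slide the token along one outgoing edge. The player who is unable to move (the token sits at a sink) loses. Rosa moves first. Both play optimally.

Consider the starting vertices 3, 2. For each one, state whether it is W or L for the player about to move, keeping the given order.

Positions with no move are L. A position that does have a move is losing for the player to move precisely when every available move leads to a winning position for the opponent. Fill in the labels:
Every edge goes from a vertex to one that appears earlier in the order 6, 1, 2, 4, 3, 5, so processing vertices in that order labels each vertex after all of its successors.
6: no outgoing edge → L
1: W (go to 6, an L position)
2: W (go to 6, an L position)
4: W (go to 6, an L position)
3: L (sole option 2(W) is W)
5: W (go to 3, an L position)

3: L, 2: W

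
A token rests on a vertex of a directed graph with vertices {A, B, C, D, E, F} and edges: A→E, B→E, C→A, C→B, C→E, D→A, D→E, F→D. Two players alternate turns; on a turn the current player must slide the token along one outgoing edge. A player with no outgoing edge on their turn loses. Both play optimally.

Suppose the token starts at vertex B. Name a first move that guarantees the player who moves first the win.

Move to E.

Work bottom-up. With no move the player to move loses. Otherwise the position is W if at least one move leads to an L position for the opponent, and L if every move leads to a W.
Every edge goes from a vertex to one that appears earlier in the order E, A, B, C, D, F, so processing vertices in that order labels each vertex after all of its successors.
E: no outgoing edge → L
A: W (go to E, an L position)
B: W (go to E, an L position)
C: W (go to E, an L position)
D: W (go to E, an L position)
F: L (sole option D(W) is W)
From B, the L positions reachable in one move are: E.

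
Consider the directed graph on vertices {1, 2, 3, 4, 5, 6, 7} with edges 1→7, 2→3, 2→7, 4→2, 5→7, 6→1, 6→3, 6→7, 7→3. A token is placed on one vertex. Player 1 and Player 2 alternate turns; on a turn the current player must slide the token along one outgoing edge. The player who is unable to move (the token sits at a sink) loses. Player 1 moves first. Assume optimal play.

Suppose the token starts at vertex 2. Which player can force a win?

Build the W/L table. Terminal = L. A non-terminal position is W if it has a move to some L; otherwise it is L.
Every edge goes from a vertex to one that appears earlier in the order 3, 7, 1, 6, 2, 5, 4, so processing vertices in that order labels each vertex after all of its successors.
3: no outgoing edge → L
7: reaches L-position 3 → W
1: only reaches 7(W), which is W → L
6: reaches L-position 1 → W
2: reaches L-position 3 → W
5: only reaches 7(W), which is W → L
4: only reaches 2(W), which is W → L
The starting position 2 is W: Player 1 should move to 3, handing over an L position.

Player 1 wins.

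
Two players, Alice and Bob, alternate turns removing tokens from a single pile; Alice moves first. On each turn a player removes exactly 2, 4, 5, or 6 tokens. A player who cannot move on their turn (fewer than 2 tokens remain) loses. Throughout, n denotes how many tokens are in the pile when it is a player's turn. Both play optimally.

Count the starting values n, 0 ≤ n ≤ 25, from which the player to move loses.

Build the W/L table. Terminal = L. A non-terminal position is W if it has a move to some L; otherwise it is L.
n=0: no move → L
n=1: no move → L
n=2: can move to 0, which is L ⇒ W
n=3: can move to 1, which is L ⇒ W
n=4: can move to 0, which is L ⇒ W
n=5: can move to 1, which is L ⇒ W
n=6: can move to 1, which is L ⇒ W
n=7: can move to 1, which is L ⇒ W
n=8: moves to 6(W), 4(W), 3(W), 2(W); every one is W ⇒ L
n=9: moves to 7(W), 5(W), 4(W), 3(W); every one is W ⇒ L
n=10: can move to 8, which is L ⇒ W
n=11: can move to 9, which is L ⇒ W
n=12: can move to 8, which is L ⇒ W
n=13: can move to 9, which is L ⇒ W
n=14: can move to 9, which is L ⇒ W
n=15: can move to 9, which is L ⇒ W
n=16: moves to 14(W), 12(W), 11(W), 10(W); every one is W ⇒ L
n=17: moves to 15(W), 13(W), 12(W), 11(W); every one is W ⇒ L
n=18: can move to 16, which is L ⇒ W
n=19: can move to 17, which is L ⇒ W
n=20: can move to 16, which is L ⇒ W
n=21: can move to 17, which is L ⇒ W
n=22: can move to 17, which is L ⇒ W
n=23: can move to 17, which is L ⇒ W
n=24: moves to 22(W), 20(W), 19(W), 18(W); every one is W ⇒ L
n=25: moves to 23(W), 21(W), 20(W), 19(W); every one is W ⇒ L
L entries with 0 ≤ n ≤ 25: n = 0, 1, 8, 9, 16, 17, 24, 25; that makes 8.

8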